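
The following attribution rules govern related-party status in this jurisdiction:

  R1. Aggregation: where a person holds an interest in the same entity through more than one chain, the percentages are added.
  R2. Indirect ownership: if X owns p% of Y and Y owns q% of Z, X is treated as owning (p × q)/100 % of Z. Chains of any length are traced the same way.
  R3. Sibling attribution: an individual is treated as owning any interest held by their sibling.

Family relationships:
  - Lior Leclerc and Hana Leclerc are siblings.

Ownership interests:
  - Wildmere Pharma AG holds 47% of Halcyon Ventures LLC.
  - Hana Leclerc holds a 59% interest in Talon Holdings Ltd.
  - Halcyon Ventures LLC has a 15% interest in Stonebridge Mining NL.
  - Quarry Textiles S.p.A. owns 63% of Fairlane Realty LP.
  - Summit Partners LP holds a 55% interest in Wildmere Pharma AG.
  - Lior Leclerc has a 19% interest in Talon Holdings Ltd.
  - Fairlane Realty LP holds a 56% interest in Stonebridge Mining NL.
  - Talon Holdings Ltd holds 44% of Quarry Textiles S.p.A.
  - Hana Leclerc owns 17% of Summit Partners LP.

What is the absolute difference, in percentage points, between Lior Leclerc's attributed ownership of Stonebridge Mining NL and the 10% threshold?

2.767271

By sibling attribution (R3), Lior Leclerc is treated as also owning Hana Leclerc's interest in Talon Holdings Ltd, giving 19% + 59% = 78%.
By sibling attribution (R3), Lior Leclerc is treated as owning Hana Leclerc's 17% interest in Summit Partners LP.
Chain via Talon Holdings Ltd → Quarry Textiles S.p.A. → Fairlane Realty LP (R2): 78% × 44% × 63% × 56% = 12.108096% of Stonebridge Mining NL.
Chain via Summit Partners LP → Wildmere Pharma AG → Halcyon Ventures LLC (R2): 17% × 55% × 47% × 15% = 0.659175% of Stonebridge Mining NL.
Aggregating (R1): 12.108096% + 0.659175% = 12.767271%.
12.767271% exceeds the 10% threshold by 2.767271 percentage points.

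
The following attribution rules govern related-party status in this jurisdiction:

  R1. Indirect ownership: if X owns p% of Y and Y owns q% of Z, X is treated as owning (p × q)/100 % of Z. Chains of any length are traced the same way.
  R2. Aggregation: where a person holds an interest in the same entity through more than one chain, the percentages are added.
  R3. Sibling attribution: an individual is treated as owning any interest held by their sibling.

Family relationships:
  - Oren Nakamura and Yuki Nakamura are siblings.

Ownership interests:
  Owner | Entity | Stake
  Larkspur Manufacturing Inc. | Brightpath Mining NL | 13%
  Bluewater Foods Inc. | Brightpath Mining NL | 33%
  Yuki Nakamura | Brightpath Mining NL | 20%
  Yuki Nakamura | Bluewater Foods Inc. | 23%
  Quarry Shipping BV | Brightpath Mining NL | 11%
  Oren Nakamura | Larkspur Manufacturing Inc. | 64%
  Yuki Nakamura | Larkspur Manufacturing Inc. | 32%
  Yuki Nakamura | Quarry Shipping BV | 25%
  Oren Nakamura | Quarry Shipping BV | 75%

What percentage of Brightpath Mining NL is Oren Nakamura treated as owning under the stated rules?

By sibling attribution (R3), Oren Nakamura is treated as also owning Yuki Nakamura's interest in Larkspur Manufacturing Inc, giving 64% + 32% = 96%.
By sibling attribution (R3), Oren Nakamura is treated as also owning Yuki Nakamura's interest in Quarry Shipping BV, giving 75% + 25% = 100%.
By sibling attribution (R3), Oren Nakamura is treated as owning Yuki Nakamura's 23% interest in Bluewater Foods Inc.
By sibling attribution (R3), Oren Nakamura is treated as owning Yuki Nakamura's 20% interest in Brightpath Mining NL.
Chain via Larkspur Manufacturing Inc. (R1): 96% × 13% = 12.48% of Brightpath Mining NL.
Chain via Quarry Shipping BV (R1): 100% × 11% = 11% of Brightpath Mining NL.
Chain via Bluewater Foods Inc. (R1): 23% × 33% = 7.59% of Brightpath Mining NL.
Direct interest in Brightpath Mining NL: 20%.
Aggregating (R2): 12.48% + 11% + 7.59% + 20% = 51.07%.

51.07%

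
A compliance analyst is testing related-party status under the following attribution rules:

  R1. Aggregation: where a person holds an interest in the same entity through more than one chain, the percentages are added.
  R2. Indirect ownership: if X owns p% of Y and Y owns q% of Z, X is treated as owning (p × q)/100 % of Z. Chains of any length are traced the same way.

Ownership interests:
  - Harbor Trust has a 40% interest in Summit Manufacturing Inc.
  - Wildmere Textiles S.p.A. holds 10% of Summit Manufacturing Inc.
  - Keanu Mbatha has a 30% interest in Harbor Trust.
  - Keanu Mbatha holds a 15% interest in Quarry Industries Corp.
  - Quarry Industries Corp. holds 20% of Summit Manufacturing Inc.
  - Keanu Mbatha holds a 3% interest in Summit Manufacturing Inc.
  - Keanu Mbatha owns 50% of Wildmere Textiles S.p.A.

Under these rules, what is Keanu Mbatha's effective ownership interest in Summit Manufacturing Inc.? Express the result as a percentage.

Chain via Wildmere Textiles S.p.A. (R2): 50% × 10% = 5% of Summit Manufacturing Inc.
Chain via Harbor Trust (R2): 30% × 40% = 12% of Summit Manufacturing Inc.
Chain via Quarry Industries Corp. (R2): 15% × 20% = 3% of Summit Manufacturing Inc.
Direct interest in Summit Manufacturing Inc: 3%.
Aggregating (R1): 5% + 12% + 3% + 3% = 23%.

23%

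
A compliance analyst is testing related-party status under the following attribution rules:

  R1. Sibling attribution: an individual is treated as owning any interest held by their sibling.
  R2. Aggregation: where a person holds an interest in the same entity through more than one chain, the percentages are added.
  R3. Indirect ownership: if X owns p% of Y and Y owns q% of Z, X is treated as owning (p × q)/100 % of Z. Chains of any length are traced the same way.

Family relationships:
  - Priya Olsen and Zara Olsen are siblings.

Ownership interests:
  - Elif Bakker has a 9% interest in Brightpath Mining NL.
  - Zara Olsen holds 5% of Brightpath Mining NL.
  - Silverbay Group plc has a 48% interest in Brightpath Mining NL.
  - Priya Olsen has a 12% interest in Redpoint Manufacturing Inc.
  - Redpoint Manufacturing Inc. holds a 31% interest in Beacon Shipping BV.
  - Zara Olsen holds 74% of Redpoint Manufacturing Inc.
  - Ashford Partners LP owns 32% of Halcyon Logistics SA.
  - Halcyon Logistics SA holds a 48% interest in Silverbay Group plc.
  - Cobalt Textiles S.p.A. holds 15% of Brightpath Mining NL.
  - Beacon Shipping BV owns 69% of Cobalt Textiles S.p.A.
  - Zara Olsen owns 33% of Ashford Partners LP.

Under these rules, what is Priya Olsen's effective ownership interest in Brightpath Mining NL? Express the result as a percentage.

10.192334%

By sibling attribution (R1), Priya Olsen is treated as also owning Zara Olsen's interest in Redpoint Manufacturing Inc, giving 12% + 74% = 86%.
By sibling attribution (R1), Priya Olsen is treated as owning Zara Olsen's 33% interest in Ashford Partners LP.
By sibling attribution (R1), Priya Olsen is treated as owning Zara Olsen's 5% interest in Brightpath Mining NL.
Chain via Redpoint Manufacturing Inc. → Beacon Shipping BV → Cobalt Textiles S.p.A. (R3): 86% × 31% × 69% × 15% = 2.75931% of Brightpath Mining NL.
Chain via Ashford Partners LP → Halcyon Logistics SA → Silverbay Group plc (R3): 33% × 32% × 48% × 48% = 2.433024% of Brightpath Mining NL.
Direct interest in Brightpath Mining NL: 5%.
Aggregating (R2): 2.75931% + 2.433024% + 5% = 10.192334%.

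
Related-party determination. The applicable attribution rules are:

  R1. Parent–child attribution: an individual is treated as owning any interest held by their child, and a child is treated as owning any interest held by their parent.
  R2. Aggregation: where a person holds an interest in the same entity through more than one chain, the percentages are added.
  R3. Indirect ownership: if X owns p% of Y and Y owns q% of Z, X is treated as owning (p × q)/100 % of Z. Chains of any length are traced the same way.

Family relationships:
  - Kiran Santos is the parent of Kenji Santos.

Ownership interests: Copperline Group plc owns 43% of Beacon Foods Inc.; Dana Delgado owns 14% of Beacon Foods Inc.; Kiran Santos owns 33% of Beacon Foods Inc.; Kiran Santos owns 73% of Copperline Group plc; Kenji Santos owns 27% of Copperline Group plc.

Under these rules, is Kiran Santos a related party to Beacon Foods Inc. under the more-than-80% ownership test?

By parent–child attribution (R1), Kiran Santos is treated as also owning Kenji Santos's interest in Copperline Group plc, giving 73% + 27% = 100%.
Chain via Copperline Group plc (R3): 100% × 43% = 43% of Beacon Foods Inc.
Direct interest in Beacon Foods Inc: 33%.
Aggregating (R2): 43% + 33% = 76%.
76% does not exceed the 80% threshold, so Kiran is not a related party to Beacon Foods Inc.

No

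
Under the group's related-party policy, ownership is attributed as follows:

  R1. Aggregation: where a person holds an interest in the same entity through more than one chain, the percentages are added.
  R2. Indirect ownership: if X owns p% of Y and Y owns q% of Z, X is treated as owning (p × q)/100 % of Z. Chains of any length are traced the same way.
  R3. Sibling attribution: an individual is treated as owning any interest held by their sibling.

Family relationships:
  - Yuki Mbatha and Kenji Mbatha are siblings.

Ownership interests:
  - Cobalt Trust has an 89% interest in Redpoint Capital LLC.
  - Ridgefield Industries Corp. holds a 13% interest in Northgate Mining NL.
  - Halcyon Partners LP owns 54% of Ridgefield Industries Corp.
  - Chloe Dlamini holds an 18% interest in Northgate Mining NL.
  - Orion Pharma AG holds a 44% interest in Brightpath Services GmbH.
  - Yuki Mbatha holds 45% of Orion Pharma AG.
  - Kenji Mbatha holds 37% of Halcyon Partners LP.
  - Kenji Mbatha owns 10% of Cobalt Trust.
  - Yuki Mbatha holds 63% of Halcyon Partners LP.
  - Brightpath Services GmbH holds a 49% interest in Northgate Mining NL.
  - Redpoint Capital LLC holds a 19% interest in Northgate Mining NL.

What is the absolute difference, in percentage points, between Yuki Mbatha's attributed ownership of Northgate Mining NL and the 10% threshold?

8.413

By sibling attribution (R3), Yuki Mbatha is treated as also owning Kenji Mbatha's interest in Halcyon Partners LP, giving 63% + 37% = 100%.
By sibling attribution (R3), Yuki Mbatha is treated as owning Kenji Mbatha's 10% interest in Cobalt Trust.
Chain via Halcyon Partners LP → Ridgefield Industries Corp. (R2): 100% × 54% × 13% = 7.02% of Northgate Mining NL.
Chain via Orion Pharma AG → Brightpath Services GmbH (R2): 45% × 44% × 49% = 9.702% of Northgate Mining NL.
Chain via Cobalt Trust → Redpoint Capital LLC (R2): 10% × 89% × 19% = 1.691% of Northgate Mining NL.
Aggregating (R1): 7.02% + 9.702% + 1.691% = 18.413%.
18.413% exceeds the 10% threshold by 8.413 percentage points.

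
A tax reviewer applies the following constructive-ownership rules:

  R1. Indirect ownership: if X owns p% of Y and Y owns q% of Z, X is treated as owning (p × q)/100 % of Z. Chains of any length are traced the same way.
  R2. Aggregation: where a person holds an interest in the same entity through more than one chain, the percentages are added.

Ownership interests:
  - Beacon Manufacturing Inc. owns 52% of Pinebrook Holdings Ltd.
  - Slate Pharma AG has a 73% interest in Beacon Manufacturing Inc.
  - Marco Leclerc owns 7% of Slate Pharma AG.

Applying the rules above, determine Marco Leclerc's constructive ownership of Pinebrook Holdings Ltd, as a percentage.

Chain via Slate Pharma AG → Beacon Manufacturing Inc. (R1): 7% × 73% × 52% = 2.6572% of Pinebrook Holdings Ltd.

2.6572%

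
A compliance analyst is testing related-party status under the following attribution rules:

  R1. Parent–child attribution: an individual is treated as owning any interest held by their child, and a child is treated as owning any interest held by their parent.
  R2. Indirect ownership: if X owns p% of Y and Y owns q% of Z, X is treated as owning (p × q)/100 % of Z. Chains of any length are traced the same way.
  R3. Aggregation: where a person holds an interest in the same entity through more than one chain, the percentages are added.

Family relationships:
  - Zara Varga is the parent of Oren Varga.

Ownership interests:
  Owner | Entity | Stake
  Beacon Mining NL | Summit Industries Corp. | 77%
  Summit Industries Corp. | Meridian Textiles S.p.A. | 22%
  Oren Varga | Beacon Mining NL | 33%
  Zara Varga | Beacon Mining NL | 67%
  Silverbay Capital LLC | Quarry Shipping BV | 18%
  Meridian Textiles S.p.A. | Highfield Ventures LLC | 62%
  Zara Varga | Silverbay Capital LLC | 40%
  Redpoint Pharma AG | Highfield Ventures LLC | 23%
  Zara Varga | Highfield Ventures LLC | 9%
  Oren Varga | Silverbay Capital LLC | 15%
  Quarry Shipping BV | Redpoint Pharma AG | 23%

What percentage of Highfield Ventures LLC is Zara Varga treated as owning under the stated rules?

20.02651%

By parent–child attribution (R1), Zara Varga is treated as also owning Oren Varga's interest in Beacon Mining NL, giving 67% + 33% = 100%.
By parent–child attribution (R1), Zara Varga is treated as also owning Oren Varga's interest in Silverbay Capital LLC, giving 40% + 15% = 55%.
Chain via Beacon Mining NL → Summit Industries Corp. → Meridian Textiles S.p.A. (R2): 100% × 77% × 22% × 62% = 10.5028% of Highfield Ventures LLC.
Chain via Silverbay Capital LLC → Quarry Shipping BV → Redpoint Pharma AG (R2): 55% × 18% × 23% × 23% = 0.52371% of Highfield Ventures LLC.
Direct interest in Highfield Ventures LLC: 9%.
Aggregating (R3): 10.5028% + 0.52371% + 9% = 20.02651%.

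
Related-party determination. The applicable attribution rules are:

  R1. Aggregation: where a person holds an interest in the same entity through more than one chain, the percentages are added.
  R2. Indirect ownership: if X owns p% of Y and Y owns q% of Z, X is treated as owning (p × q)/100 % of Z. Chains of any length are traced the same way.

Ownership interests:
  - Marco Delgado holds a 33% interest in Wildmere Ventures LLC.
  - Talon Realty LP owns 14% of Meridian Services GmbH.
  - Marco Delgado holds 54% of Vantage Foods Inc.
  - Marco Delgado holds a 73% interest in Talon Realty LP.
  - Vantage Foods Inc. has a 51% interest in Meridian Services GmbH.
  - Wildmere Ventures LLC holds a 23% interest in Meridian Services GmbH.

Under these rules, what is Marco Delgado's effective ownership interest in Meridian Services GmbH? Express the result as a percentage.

45.35%

Chain via Vantage Foods Inc. (R2): 54% × 51% = 27.54% of Meridian Services GmbH.
Chain via Talon Realty LP (R2): 73% × 14% = 10.22% of Meridian Services GmbH.
Chain via Wildmere Ventures LLC (R2): 33% × 23% = 7.59% of Meridian Services GmbH.
Aggregating (R1): 27.54% + 10.22% + 7.59% = 45.35%.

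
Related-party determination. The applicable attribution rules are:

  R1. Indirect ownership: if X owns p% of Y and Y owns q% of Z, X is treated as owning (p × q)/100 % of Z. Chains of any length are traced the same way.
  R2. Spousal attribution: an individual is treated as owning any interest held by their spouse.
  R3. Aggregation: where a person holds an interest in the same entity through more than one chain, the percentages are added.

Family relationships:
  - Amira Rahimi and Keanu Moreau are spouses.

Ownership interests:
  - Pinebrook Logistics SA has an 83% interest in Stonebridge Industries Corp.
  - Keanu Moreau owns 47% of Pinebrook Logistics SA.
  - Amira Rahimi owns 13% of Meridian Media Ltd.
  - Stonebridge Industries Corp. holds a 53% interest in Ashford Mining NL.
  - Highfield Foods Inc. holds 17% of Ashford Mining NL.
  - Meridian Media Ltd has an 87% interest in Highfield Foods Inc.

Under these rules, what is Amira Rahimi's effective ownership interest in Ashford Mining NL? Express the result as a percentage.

By spousal attribution (R2), Amira Rahimi is treated as owning Keanu Moreau's 47% interest in Pinebrook Logistics SA.
Chain via Meridian Media Ltd → Highfield Foods Inc. (R1): 13% × 87% × 17% = 1.9227% of Ashford Mining NL.
Chain via Pinebrook Logistics SA → Stonebridge Industries Corp. (R1): 47% × 83% × 53% = 20.6753% of Ashford Mining NL.
Aggregating (R3): 1.9227% + 20.6753% = 22.598%.

22.598%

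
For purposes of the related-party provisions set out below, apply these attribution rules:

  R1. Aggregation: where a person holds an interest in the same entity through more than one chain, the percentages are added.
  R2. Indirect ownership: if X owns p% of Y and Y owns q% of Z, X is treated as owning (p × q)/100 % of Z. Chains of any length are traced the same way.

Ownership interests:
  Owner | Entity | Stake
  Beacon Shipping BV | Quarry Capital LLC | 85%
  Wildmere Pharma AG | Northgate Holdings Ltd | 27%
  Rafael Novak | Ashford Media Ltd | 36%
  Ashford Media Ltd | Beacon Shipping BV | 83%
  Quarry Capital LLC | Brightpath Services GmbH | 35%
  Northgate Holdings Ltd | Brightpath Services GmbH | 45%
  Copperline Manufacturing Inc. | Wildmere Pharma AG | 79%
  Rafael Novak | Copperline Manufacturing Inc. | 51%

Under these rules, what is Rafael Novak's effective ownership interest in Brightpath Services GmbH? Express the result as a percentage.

Chain via Ashford Media Ltd → Beacon Shipping BV → Quarry Capital LLC (R2): 36% × 83% × 85% × 35% = 8.8893% of Brightpath Services GmbH.
Chain via Copperline Manufacturing Inc. → Wildmere Pharma AG → Northgate Holdings Ltd (R2): 51% × 79% × 27% × 45% = 4.895235% of Brightpath Services GmbH.
Aggregating (R1): 8.8893% + 4.895235% = 13.784535%.

13.784535%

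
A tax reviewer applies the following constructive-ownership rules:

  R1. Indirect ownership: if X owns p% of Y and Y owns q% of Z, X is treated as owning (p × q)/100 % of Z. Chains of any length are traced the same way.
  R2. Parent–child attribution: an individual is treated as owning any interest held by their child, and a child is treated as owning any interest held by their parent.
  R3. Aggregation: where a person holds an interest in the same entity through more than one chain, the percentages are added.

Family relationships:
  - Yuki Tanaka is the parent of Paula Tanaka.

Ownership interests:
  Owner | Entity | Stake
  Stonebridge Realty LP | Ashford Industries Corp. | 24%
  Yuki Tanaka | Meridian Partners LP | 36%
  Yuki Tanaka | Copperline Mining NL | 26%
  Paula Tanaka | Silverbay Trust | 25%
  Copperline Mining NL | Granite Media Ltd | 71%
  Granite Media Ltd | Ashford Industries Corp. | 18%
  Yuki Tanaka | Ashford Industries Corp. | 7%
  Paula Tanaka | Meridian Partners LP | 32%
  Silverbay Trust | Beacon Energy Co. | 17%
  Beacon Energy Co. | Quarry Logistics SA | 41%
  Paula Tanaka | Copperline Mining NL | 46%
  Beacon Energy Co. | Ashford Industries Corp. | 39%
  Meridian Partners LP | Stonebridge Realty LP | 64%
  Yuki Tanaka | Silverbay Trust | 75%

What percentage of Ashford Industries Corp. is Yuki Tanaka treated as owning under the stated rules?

33.2764%

By parent–child attribution (R2), Yuki Tanaka is treated as also owning Paula Tanaka's interest in Meridian Partners LP, giving 36% + 32% = 68%.
By parent–child attribution (R2), Yuki Tanaka is treated as also owning Paula Tanaka's interest in Copperline Mining NL, giving 26% + 46% = 72%.
By parent–child attribution (R2), Yuki Tanaka is treated as also owning Paula Tanaka's interest in Silverbay Trust, giving 75% + 25% = 100%.
Chain via Meridian Partners LP → Stonebridge Realty LP (R1): 68% × 64% × 24% = 10.4448% of Ashford Industries Corp.
Chain via Copperline Mining NL → Granite Media Ltd (R1): 72% × 71% × 18% = 9.2016% of Ashford Industries Corp.
Chain via Silverbay Trust → Beacon Energy Co. (R1): 100% × 17% × 39% = 6.63% of Ashford Industries Corp.
Direct interest in Ashford Industries Corp: 7%.
Aggregating (R3): 10.4448% + 9.2016% + 6.63% + 7% = 33.2764%.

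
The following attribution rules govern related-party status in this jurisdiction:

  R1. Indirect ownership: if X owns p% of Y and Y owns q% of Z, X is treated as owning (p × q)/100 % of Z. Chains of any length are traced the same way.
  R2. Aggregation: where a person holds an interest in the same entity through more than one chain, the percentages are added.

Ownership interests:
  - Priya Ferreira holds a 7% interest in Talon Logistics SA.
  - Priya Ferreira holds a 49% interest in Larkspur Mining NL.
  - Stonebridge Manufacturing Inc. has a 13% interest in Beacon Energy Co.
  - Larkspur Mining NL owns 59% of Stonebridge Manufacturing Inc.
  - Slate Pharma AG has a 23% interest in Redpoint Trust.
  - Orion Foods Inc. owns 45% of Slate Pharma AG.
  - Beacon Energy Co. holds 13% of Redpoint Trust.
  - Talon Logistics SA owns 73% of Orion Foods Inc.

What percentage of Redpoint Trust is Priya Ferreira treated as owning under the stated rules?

Chain via Talon Logistics SA → Orion Foods Inc. → Slate Pharma AG (R1): 7% × 73% × 45% × 23% = 0.528885% of Redpoint Trust.
Chain via Larkspur Mining NL → Stonebridge Manufacturing Inc. → Beacon Energy Co. (R1): 49% × 59% × 13% × 13% = 0.488579% of Redpoint Trust.
Aggregating (R2): 0.528885% + 0.488579% = 1.017464%.

1.017464%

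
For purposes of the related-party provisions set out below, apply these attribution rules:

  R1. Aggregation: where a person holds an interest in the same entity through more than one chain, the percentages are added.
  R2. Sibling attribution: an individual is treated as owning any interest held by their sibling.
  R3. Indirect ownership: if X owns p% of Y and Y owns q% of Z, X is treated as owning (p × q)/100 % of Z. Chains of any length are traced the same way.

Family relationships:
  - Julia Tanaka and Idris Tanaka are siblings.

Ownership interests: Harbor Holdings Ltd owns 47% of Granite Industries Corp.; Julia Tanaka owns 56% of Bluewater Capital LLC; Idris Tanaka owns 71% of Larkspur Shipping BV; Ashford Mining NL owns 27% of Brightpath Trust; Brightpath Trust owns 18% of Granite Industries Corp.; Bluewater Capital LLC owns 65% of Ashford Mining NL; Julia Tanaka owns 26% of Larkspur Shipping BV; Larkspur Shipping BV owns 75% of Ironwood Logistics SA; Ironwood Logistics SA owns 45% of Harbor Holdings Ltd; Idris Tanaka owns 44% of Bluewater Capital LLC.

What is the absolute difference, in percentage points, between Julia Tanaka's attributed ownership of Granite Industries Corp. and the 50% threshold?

31.454375

By sibling attribution (R2), Julia Tanaka is treated as also owning Idris Tanaka's interest in Bluewater Capital LLC, giving 56% + 44% = 100%.
By sibling attribution (R2), Julia Tanaka is treated as also owning Idris Tanaka's interest in Larkspur Shipping BV, giving 26% + 71% = 97%.
Chain via Bluewater Capital LLC → Ashford Mining NL → Brightpath Trust (R3): 100% × 65% × 27% × 18% = 3.159% of Granite Industries Corp.
Chain via Larkspur Shipping BV → Ironwood Logistics SA → Harbor Holdings Ltd (R3): 97% × 75% × 45% × 47% = 15.386625% of Granite Industries Corp.
Aggregating (R1): 3.159% + 15.386625% = 18.545625%.
18.545625% falls short of the 50% threshold by 31.454375 percentage points.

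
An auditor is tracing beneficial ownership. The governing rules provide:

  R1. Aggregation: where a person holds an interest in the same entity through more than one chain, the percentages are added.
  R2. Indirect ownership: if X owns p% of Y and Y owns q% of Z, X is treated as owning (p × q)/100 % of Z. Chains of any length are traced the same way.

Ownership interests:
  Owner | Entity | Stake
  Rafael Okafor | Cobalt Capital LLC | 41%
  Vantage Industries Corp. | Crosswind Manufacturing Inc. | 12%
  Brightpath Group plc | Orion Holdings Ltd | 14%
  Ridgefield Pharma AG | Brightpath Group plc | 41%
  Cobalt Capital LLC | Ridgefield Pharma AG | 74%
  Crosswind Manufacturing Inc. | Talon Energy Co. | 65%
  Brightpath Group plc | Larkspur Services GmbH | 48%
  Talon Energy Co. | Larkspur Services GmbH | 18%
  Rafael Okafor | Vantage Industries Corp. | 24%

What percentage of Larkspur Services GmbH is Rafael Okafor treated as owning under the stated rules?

6.307872%

Chain via Cobalt Capital LLC → Ridgefield Pharma AG → Brightpath Group plc (R2): 41% × 74% × 41% × 48% = 5.970912% of Larkspur Services GmbH.
Chain via Vantage Industries Corp. → Crosswind Manufacturing Inc. → Talon Energy Co. (R2): 24% × 12% × 65% × 18% = 0.33696% of Larkspur Services GmbH.
Aggregating (R1): 5.970912% + 0.33696% = 6.307872%.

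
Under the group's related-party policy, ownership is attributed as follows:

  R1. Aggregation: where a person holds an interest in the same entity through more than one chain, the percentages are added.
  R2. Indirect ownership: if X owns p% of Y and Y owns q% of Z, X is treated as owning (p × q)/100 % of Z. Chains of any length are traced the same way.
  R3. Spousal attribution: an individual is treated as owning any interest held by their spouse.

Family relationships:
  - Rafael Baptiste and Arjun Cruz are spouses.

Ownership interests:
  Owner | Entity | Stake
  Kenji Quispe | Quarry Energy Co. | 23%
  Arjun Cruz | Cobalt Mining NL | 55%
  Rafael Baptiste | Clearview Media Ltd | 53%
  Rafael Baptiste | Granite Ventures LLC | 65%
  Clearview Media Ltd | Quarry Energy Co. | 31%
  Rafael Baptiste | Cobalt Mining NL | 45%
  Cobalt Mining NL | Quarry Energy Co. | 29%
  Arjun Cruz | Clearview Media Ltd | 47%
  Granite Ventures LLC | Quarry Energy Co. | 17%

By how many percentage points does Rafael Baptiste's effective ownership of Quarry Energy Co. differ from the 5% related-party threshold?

By spousal attribution (R3), Rafael Baptiste is treated as also owning Arjun Cruz's interest in Cobalt Mining NL, giving 45% + 55% = 100%.
By spousal attribution (R3), Rafael Baptiste is treated as also owning Arjun Cruz's interest in Clearview Media Ltd, giving 53% + 47% = 100%.
Chain via Cobalt Mining NL (R2): 100% × 29% = 29% of Quarry Energy Co.
Chain via Clearview Media Ltd (R2): 100% × 31% = 31% of Quarry Energy Co.
Chain via Granite Ventures LLC (R2): 65% × 17% = 11.05% of Quarry Energy Co.
Aggregating (R1): 29% + 31% + 11.05% = 71.05%.
71.05% exceeds the 5% threshold by 66.05 percentage points.

66.05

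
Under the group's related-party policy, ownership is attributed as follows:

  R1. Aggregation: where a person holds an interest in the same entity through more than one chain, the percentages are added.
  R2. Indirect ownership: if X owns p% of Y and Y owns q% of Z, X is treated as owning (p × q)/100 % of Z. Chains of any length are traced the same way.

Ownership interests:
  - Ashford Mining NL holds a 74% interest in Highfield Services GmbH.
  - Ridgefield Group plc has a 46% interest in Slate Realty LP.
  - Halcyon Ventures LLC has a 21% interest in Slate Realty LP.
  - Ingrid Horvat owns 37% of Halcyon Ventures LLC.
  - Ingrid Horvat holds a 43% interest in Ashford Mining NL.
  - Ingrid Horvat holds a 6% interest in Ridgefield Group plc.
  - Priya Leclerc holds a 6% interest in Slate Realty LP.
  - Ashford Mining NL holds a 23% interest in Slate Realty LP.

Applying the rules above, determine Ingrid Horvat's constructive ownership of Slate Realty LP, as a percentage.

20.42%

Chain via Halcyon Ventures LLC (R2): 37% × 21% = 7.77% of Slate Realty LP.
Chain via Ashford Mining NL (R2): 43% × 23% = 9.89% of Slate Realty LP.
Chain via Ridgefield Group plc (R2): 6% × 46% = 2.76% of Slate Realty LP.
Aggregating (R1): 7.77% + 9.89% + 2.76% = 20.42%.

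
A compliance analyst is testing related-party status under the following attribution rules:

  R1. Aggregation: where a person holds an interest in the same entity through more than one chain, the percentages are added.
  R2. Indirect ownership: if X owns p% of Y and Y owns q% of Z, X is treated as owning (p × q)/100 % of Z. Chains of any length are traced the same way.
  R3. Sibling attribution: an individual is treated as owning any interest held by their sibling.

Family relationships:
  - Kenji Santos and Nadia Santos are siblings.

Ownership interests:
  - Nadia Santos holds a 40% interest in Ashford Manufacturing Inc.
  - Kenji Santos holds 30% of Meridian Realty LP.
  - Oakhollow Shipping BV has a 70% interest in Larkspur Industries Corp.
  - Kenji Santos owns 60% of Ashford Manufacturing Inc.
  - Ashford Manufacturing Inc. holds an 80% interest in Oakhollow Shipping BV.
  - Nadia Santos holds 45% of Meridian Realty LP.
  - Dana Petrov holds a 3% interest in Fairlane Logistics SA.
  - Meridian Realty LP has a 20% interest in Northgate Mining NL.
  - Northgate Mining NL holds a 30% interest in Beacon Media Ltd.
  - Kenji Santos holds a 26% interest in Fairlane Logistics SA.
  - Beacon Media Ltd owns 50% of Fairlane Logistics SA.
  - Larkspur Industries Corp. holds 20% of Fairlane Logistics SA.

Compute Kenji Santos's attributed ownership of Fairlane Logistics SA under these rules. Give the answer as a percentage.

By sibling attribution (R3), Kenji Santos is treated as also owning Nadia Santos's interest in Ashford Manufacturing Inc, giving 60% + 40% = 100%.
By sibling attribution (R3), Kenji Santos is treated as also owning Nadia Santos's interest in Meridian Realty LP, giving 30% + 45% = 75%.
Chain via Ashford Manufacturing Inc. → Oakhollow Shipping BV → Larkspur Industries Corp. (R2): 100% × 80% × 70% × 20% = 11.2% of Fairlane Logistics SA.
Chain via Meridian Realty LP → Northgate Mining NL → Beacon Media Ltd (R2): 75% × 20% × 30% × 50% = 2.25% of Fairlane Logistics SA.
Direct interest in Fairlane Logistics SA: 26%.
Aggregating (R1): 11.2% + 2.25% + 26% = 39.45%.

39.45%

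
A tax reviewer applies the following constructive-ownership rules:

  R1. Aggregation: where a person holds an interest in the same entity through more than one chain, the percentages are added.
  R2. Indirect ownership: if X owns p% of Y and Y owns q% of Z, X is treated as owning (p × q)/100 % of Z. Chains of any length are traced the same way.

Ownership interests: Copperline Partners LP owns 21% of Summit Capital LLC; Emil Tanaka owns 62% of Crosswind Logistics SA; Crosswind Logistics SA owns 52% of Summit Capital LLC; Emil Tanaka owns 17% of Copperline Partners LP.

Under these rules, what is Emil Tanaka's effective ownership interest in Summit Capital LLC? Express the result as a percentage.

35.81%

Chain via Copperline Partners LP (R2): 17% × 21% = 3.57% of Summit Capital LLC.
Chain via Crosswind Logistics SA (R2): 62% × 52% = 32.24% of Summit Capital LLC.
Aggregating (R1): 3.57% + 32.24% = 35.81%.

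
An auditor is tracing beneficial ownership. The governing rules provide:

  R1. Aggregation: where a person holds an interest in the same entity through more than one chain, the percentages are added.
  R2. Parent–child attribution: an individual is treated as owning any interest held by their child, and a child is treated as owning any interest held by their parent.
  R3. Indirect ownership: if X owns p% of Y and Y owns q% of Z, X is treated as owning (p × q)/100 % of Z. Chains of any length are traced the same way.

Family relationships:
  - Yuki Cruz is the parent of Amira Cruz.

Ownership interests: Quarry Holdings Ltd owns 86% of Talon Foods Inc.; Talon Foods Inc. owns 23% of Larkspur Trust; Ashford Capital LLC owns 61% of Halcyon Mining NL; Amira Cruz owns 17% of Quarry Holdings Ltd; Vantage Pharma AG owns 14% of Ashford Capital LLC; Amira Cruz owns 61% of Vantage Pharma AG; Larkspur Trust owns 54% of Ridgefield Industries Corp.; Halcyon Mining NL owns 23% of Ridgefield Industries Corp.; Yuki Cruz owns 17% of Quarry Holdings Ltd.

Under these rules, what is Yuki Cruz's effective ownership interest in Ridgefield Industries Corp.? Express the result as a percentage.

By parent–child attribution (R2), Yuki Cruz is treated as also owning Amira Cruz's interest in Quarry Holdings Ltd, giving 17% + 17% = 34%.
By parent–child attribution (R2), Yuki Cruz is treated as owning Amira Cruz's 61% interest in Vantage Pharma AG.
Chain via Quarry Holdings Ltd → Talon Foods Inc. → Larkspur Trust (R3): 34% × 86% × 23% × 54% = 3.631608% of Ridgefield Industries Corp.
Chain via Vantage Pharma AG → Ashford Capital LLC → Halcyon Mining NL (R3): 61% × 14% × 61% × 23% = 1.198162% of Ridgefield Industries Corp.
Aggregating (R1): 3.631608% + 1.198162% = 4.82977%.

4.82977%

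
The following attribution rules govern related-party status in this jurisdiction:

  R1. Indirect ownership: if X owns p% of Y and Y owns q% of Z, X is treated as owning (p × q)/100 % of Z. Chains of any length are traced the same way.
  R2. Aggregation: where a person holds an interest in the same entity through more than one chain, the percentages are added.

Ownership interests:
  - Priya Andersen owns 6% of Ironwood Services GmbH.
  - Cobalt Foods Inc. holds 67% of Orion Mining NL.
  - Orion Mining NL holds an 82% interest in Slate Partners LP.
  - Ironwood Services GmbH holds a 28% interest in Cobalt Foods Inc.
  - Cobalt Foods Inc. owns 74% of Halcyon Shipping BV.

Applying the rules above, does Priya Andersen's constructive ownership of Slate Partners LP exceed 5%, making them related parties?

Chain via Ironwood Services GmbH → Cobalt Foods Inc. → Orion Mining NL (R1): 6% × 28% × 67% × 82% = 0.922992% of Slate Partners LP.
0.922992% does not exceed the 5% threshold, so Priya is not a related party to Slate Partners LP.

No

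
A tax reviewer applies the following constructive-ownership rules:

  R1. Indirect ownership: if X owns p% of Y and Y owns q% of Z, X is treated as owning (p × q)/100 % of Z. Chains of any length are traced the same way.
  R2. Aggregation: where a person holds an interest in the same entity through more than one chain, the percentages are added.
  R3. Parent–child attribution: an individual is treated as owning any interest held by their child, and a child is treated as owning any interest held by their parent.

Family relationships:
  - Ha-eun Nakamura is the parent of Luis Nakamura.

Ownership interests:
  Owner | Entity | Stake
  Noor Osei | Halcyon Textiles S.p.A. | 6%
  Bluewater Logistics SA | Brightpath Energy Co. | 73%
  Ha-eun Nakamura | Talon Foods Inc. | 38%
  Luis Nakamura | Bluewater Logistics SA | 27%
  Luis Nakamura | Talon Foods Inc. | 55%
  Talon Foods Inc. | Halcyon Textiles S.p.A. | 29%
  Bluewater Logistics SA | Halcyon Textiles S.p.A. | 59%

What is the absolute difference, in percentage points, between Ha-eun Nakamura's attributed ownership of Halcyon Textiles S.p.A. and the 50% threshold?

By parent–child attribution (R3), Ha-eun Nakamura is treated as also owning Luis Nakamura's interest in Talon Foods Inc, giving 38% + 55% = 93%.
By parent–child attribution (R3), Ha-eun Nakamura is treated as owning Luis Nakamura's 27% interest in Bluewater Logistics SA.
Chain via Talon Foods Inc. (R1): 93% × 29% = 26.97% of Halcyon Textiles S.p.A.
Chain via Bluewater Logistics SA (R1): 27% × 59% = 15.93% of Halcyon Textiles S.p.A.
Aggregating (R2): 26.97% + 15.93% = 42.9%.
42.9% falls short of the 50% threshold by 7.1 percentage points.

7.1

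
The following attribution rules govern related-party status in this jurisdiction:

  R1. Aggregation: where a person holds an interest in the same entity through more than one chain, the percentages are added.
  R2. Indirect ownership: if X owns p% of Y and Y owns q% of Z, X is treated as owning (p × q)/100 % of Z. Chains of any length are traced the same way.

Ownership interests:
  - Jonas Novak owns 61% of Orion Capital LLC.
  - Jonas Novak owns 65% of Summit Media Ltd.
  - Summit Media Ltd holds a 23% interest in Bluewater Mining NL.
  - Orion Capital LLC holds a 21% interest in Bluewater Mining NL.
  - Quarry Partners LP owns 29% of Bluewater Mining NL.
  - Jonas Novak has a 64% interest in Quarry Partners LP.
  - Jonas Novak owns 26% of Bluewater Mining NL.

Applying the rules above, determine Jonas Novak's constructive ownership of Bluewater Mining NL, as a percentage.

72.32%

Chain via Quarry Partners LP (R2): 64% × 29% = 18.56% of Bluewater Mining NL.
Chain via Orion Capital LLC (R2): 61% × 21% = 12.81% of Bluewater Mining NL.
Chain via Summit Media Ltd (R2): 65% × 23% = 14.95% of Bluewater Mining NL.
Direct interest in Bluewater Mining NL: 26%.
Aggregating (R1): 18.56% + 12.81% + 14.95% + 26% = 72.32%.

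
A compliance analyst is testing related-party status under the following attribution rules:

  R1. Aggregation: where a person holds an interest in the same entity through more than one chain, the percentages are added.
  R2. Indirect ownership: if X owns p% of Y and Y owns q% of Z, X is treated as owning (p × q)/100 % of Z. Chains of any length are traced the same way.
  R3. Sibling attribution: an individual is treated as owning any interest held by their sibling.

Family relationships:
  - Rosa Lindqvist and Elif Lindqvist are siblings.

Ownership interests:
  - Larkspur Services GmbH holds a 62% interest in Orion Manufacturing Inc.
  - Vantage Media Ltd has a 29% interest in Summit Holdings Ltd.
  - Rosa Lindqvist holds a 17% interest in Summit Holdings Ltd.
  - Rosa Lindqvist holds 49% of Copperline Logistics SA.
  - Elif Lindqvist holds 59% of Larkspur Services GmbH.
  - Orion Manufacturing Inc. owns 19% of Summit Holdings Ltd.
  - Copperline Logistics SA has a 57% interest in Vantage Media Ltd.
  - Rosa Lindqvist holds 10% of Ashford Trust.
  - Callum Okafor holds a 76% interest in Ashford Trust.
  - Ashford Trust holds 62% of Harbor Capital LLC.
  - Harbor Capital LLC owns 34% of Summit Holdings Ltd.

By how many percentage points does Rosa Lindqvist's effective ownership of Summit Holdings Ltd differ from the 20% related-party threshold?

14.1579

By sibling attribution (R3), Rosa Lindqvist is treated as owning Elif Lindqvist's 59% interest in Larkspur Services GmbH.
Chain via Ashford Trust → Harbor Capital LLC (R2): 10% × 62% × 34% = 2.108% of Summit Holdings Ltd.
Chain via Copperline Logistics SA → Vantage Media Ltd (R2): 49% × 57% × 29% = 8.0997% of Summit Holdings Ltd.
Direct interest in Summit Holdings Ltd: 17%.
Chain via Larkspur Services GmbH → Orion Manufacturing Inc. (R2): 59% × 62% × 19% = 6.9502% of Summit Holdings Ltd.
Aggregating (R1): 2.108% + 8.0997% + 17% + 6.9502% = 34.1579%.
34.1579% exceeds the 20% threshold by 14.1579 percentage points.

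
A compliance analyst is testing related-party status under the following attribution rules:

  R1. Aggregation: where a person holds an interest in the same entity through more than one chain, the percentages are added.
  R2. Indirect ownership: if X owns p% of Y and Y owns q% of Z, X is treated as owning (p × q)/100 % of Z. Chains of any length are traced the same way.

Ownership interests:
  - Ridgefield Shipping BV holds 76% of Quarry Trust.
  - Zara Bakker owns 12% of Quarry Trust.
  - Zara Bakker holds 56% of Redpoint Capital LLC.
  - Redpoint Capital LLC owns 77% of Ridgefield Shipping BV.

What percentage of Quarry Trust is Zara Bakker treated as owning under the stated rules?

44.7712%

Chain via Redpoint Capital LLC → Ridgefield Shipping BV (R2): 56% × 77% × 76% = 32.7712% of Quarry Trust.
Direct interest in Quarry Trust: 12%.
Aggregating (R1): 32.7712% + 12% = 44.7712%.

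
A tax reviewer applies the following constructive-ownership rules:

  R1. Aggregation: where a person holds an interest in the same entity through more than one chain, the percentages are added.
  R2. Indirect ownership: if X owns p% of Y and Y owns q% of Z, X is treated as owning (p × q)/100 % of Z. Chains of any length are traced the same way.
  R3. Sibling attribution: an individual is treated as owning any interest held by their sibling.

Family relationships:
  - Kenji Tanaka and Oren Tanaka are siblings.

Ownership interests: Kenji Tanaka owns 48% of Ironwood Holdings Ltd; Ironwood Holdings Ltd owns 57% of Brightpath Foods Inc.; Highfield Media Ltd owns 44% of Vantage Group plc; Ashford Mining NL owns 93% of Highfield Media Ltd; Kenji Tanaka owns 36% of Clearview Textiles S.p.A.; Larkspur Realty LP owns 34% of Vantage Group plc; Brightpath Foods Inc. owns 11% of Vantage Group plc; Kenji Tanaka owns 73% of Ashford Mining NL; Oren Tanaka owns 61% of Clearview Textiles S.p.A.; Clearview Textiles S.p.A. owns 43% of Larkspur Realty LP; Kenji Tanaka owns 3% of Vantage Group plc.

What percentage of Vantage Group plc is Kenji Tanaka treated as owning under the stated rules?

By sibling attribution (R3), Kenji Tanaka is treated as also owning Oren Tanaka's interest in Clearview Textiles S.p.A, giving 36% + 61% = 97%.
Chain via Ironwood Holdings Ltd → Brightpath Foods Inc. (R2): 48% × 57% × 11% = 3.0096% of Vantage Group plc.
Chain via Clearview Textiles S.p.A. → Larkspur Realty LP (R2): 97% × 43% × 34% = 14.1814% of Vantage Group plc.
Chain via Ashford Mining NL → Highfield Media Ltd (R2): 73% × 93% × 44% = 29.8716% of Vantage Group plc.
Direct interest in Vantage Group plc: 3%.
Aggregating (R1): 3.0096% + 14.1814% + 29.8716% + 3% = 50.0626%.

50.0626%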